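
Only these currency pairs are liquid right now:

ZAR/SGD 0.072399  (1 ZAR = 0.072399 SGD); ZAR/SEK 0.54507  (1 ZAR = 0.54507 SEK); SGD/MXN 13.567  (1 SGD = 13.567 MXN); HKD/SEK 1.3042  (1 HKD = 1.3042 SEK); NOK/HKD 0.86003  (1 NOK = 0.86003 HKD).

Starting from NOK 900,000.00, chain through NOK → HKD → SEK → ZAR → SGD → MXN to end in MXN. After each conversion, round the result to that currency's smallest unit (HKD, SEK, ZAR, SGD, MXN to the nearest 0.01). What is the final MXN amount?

NOK 900,000.00 × 0.86003 = HKD 774,027.00
HKD 774,027.00 × 1.3042 = SEK 1,009,486.01
SEK 1,009,486.01 ÷ 0.54507 = ZAR 1,852,030.03
ZAR 1,852,030.03 × 0.072399 = SGD 134,085.12
SGD 134,085.12 × 13.567 = MXN 1,819,132.82

MXN 1,819,132.82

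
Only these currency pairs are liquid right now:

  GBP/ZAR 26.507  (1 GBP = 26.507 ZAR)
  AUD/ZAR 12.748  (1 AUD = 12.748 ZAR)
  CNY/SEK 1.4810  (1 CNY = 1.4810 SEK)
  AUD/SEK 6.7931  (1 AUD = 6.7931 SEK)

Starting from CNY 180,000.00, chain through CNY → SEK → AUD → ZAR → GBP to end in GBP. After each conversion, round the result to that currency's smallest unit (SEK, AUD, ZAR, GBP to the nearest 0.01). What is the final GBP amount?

CNY 180,000.00 × 1.4810 = SEK 266,580.00
SEK 266,580.00 ÷ 6.7931 = AUD 39,242.76
AUD 39,242.76 × 12.748 = ZAR 500,266.70
ZAR 500,266.70 ÷ 26.507 = GBP 18,873.00

GBP 18,873.00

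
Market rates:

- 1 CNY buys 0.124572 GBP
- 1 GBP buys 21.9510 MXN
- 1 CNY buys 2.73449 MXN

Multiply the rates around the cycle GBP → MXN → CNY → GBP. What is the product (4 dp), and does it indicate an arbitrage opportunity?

1.0000 (no arbitrage)

Around GBP → MXN → CNY → GBP: 1 × 21.9510 ÷ 2.73449 × 0.124572 = 0.999996
Product ≈ 1 (deviation 0.000%, within rounding noise).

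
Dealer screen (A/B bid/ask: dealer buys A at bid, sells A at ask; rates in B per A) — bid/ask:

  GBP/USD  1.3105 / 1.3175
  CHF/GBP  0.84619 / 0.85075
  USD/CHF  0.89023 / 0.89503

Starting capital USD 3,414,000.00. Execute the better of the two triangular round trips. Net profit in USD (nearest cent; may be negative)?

Best loop USD → GBP → CHF → USD:
USD 3,414,000.00 ÷ 1.3175 (buy GBP at ask) = GBP 2,591,271.35
GBP 2,591,271.35 ÷ 0.85075 (buy CHF at ask) = CHF 3,045,867.00
CHF 3,045,867.00 ÷ 0.89503 (buy USD at ask) = USD 3,403,089.28

Net result: USD -10,910.72 (no profitable arbitrage after spreads)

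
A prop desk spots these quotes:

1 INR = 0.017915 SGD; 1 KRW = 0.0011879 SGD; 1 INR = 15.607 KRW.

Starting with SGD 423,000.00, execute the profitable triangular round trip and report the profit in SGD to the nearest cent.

Profit: SGD 14,746.69

Profitable loop is SGD → INR → KRW → SGD:
SGD 423,000.00 ÷ 0.017915 = INR 23,611,498.74
INR 23,611,498.74 × 15.607 = KRW 368,504,661
KRW 368,504,661 × 0.0011879 = SGD 437,746.69
Profit = SGD 437,746.69 − SGD 423,000.00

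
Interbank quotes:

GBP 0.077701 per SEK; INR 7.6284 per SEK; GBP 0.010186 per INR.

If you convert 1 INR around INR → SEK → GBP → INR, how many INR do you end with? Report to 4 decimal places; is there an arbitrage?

Around INR → SEK → GBP → INR: 1 ÷ 7.6284 × 0.077701 ÷ 0.010186 = 0.999976
Product ≈ 1 (deviation 0.002%, within rounding noise).

1.0000 (no arbitrage)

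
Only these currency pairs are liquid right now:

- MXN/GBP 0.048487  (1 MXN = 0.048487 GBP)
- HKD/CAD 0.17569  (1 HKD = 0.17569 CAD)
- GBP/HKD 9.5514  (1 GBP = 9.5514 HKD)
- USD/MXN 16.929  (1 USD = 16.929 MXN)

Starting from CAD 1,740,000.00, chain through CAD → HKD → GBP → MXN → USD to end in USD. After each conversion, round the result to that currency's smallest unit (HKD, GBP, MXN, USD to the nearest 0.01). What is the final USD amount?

CAD 1,740,000.00 ÷ 0.17569 = HKD 9,903,807.84
HKD 9,903,807.84 ÷ 9.5514 = GBP 1,036,895.94
GBP 1,036,895.94 ÷ 0.048487 = MXN 21,385,029.80
MXN 21,385,029.80 ÷ 16.929 = USD 1,263,218.73

USD 1,263,218.73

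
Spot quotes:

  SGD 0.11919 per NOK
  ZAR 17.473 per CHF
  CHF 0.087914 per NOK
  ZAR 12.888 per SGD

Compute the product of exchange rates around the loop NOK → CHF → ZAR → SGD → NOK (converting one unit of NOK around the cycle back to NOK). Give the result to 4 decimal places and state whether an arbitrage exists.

1.0000 (no arbitrage)

Around NOK → CHF → ZAR → SGD → NOK: 1 × 0.087914 × 17.473 ÷ 12.888 ÷ 0.11919 = 1.000000
Product ≈ 1 (deviation 0.000%, within rounding noise).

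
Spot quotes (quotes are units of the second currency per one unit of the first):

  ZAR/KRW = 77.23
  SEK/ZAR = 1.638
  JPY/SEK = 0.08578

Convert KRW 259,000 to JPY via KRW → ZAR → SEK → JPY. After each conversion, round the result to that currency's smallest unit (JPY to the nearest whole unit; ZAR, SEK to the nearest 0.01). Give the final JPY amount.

KRW 259,000 ÷ 77.23 = ZAR 3,353.62
ZAR 3,353.62 ÷ 1.638 = SEK 2,047.39
SEK 2,047.39 ÷ 0.08578 = JPY 23,868

JPY 23,868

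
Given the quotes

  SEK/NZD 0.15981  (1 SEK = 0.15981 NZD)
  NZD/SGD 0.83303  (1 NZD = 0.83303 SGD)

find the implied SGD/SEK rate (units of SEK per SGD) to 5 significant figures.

1 SGD ÷ 0.83303 = 1.20044 NZD
1.20044 NZD ÷ 0.15981 = 7.51165 SEK

SGD/SEK = 7.5117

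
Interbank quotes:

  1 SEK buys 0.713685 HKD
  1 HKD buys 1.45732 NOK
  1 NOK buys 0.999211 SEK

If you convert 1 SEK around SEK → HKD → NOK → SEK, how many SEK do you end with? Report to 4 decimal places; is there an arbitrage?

1.0392 (arbitrage exists)

Around SEK → HKD → NOK → SEK: 1 × 0.713685 × 1.45732 × 0.999211 = 1.039247
Product > 1; profitable direction is SEK → HKD → NOK → SEK.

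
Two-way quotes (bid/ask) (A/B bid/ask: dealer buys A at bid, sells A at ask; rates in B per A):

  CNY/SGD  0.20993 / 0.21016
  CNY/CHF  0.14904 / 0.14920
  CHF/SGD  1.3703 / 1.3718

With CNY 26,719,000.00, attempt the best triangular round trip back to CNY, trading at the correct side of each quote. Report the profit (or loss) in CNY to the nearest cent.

Best loop CNY → SGD → CHF → CNY:
CNY 26,719,000.00 × 0.20993 (sell CNY at bid) = SGD 5,609,119.67
SGD 5,609,119.67 ÷ 1.3718 (buy CHF at ask) = CHF 4,088,875.69
CHF 4,088,875.69 ÷ 0.14920 (buy CNY at ask) = CNY 27,405,333.04

Net profit: CNY 686,333.04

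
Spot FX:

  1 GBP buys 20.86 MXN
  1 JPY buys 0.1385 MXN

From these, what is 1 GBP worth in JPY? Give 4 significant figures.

GBP/JPY = 150.6

1 GBP × 20.86 = 20.86 MXN
20.86 MXN ÷ 0.1385 = 150.614 JPY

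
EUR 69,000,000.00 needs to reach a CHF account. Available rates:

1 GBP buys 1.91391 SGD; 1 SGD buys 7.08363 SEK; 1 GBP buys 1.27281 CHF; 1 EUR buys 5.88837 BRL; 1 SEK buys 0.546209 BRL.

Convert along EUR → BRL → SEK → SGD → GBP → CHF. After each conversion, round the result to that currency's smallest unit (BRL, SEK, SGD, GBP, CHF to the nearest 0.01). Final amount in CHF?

EUR 69,000,000.00 × 5.88837 = BRL 406,297,530.00
BRL 406,297,530.00 ÷ 0.546209 = SEK 743,849,936.56
SEK 743,849,936.56 ÷ 7.08363 = SGD 105,009,710.64
SGD 105,009,710.64 ÷ 1.91391 = GBP 54,866,587.58
GBP 54,866,587.58 × 1.27281 = CHF 69,834,741.34

CHF 69,834,741.34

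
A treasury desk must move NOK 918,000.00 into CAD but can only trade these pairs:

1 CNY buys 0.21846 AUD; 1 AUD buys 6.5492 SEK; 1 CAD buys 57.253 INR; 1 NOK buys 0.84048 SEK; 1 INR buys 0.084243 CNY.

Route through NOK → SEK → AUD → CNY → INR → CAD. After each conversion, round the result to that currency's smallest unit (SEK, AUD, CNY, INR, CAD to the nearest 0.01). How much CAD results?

CAD 111,809.27

NOK 918,000.00 × 0.84048 = SEK 771,560.64
SEK 771,560.64 ÷ 6.5492 = AUD 117,809.91
AUD 117,809.91 ÷ 0.21846 = CNY 539,274.51
CNY 539,274.51 ÷ 0.084243 = INR 6,401,416.26
INR 6,401,416.26 ÷ 57.253 = CAD 111,809.27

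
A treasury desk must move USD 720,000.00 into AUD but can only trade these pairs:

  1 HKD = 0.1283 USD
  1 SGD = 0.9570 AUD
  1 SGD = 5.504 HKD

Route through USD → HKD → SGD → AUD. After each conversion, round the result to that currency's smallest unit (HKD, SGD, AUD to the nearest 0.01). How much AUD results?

USD 720,000.00 ÷ 0.1283 = HKD 5,611,847.23
HKD 5,611,847.23 ÷ 5.504 = SGD 1,019,594.34
SGD 1,019,594.34 × 0.9570 = AUD 975,751.78

AUD 975,751.78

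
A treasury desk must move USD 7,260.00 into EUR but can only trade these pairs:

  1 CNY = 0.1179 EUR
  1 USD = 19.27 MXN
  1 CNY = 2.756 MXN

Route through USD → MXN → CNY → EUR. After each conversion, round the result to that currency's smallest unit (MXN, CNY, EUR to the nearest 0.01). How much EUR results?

EUR 5,984.85

USD 7,260.00 × 19.27 = MXN 139,900.20
MXN 139,900.20 ÷ 2.756 = CNY 50,762.05
CNY 50,762.05 × 0.1179 = EUR 5,984.85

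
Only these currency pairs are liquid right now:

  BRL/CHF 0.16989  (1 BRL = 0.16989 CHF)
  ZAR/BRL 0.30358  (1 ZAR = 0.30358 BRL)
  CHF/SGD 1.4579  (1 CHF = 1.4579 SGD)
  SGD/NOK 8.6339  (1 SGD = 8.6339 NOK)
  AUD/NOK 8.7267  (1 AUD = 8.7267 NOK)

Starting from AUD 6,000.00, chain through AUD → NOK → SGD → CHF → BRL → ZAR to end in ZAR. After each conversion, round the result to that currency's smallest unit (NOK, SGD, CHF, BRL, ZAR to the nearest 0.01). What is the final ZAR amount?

AUD 6,000.00 × 8.7267 = NOK 52,360.20
NOK 52,360.20 ÷ 8.6339 = SGD 6,064.49
SGD 6,064.49 ÷ 1.4579 = CHF 4,159.74
CHF 4,159.74 ÷ 0.16989 = BRL 24,484.90
BRL 24,484.90 ÷ 0.30358 = ZAR 80,653.86

ZAR 80,653.86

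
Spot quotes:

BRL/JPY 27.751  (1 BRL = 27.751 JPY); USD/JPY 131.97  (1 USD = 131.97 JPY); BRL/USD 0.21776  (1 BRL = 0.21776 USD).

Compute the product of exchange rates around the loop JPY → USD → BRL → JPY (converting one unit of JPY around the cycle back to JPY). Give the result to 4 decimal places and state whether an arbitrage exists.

Around JPY → USD → BRL → JPY: 1 ÷ 131.97 ÷ 0.21776 × 27.751 = 0.965662
Product < 1; profitable direction is JPY → BRL → USD → JPY.

0.9657 (arbitrage exists)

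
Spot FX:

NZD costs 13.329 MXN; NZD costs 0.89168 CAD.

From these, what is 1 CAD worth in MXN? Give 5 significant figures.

CAD/MXN = 14.948

1 CAD ÷ 0.89168 = 1.12148 NZD
1.12148 NZD × 13.329 = 14.9482 MXN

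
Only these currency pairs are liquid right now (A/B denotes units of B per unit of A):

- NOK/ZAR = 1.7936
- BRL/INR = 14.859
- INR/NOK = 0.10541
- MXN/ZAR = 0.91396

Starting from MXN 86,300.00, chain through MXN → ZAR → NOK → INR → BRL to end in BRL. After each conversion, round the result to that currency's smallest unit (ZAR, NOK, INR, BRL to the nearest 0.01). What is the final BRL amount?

BRL 28,076.37

MXN 86,300.00 × 0.91396 = ZAR 78,874.75
ZAR 78,874.75 ÷ 1.7936 = NOK 43,975.66
NOK 43,975.66 ÷ 0.10541 = INR 417,186.79
INR 417,186.79 ÷ 14.859 = BRL 28,076.37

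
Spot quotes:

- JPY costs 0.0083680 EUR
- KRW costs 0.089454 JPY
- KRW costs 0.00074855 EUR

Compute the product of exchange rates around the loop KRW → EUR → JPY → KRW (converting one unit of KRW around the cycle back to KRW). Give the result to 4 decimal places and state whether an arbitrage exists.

1.0000 (no arbitrage)

Around KRW → EUR → JPY → KRW: 1 × 0.00074855 ÷ 0.0083680 ÷ 0.089454 = 0.999999
Product ≈ 1 (deviation 0.000%, within rounding noise).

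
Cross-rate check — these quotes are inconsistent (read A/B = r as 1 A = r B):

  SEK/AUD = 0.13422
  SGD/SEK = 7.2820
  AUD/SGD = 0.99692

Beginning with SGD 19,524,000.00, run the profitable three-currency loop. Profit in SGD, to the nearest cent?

Profitable loop is SGD → AUD → SEK → SGD:
SGD 19,524,000.00 ÷ 0.99692 = AUD 19,584,319.70
AUD 19,584,319.70 ÷ 0.13422 = SEK 145,912,082.44
SEK 145,912,082.44 ÷ 7.2820 = SGD 20,037,363.70
Profit = SGD 20,037,363.70 − SGD 19,524,000.00

Profit: SGD 513,363.70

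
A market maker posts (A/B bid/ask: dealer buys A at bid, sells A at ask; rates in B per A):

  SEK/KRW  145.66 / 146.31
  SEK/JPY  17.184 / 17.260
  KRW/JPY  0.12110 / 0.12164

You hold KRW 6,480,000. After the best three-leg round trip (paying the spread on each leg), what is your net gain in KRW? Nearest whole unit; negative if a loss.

Net profit: KRW 142,450

Best loop KRW → JPY → SEK → KRW:
KRW 6,480,000 × 0.12110 (sell KRW at bid) = JPY 784,728
JPY 784,728 ÷ 17.260 (buy SEK at ask) = SEK 45,465.12
SEK 45,465.12 × 145.66 (sell SEK at bid) = KRW 6,622,450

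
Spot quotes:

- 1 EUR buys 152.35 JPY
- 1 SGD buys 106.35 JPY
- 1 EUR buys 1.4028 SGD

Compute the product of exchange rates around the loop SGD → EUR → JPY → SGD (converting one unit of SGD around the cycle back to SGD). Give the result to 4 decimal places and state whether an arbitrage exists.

1.0212 (arbitrage exists)

Around SGD → EUR → JPY → SGD: 1 ÷ 1.4028 × 152.35 ÷ 106.35 = 1.021196
Product > 1; profitable direction is SGD → EUR → JPY → SGD.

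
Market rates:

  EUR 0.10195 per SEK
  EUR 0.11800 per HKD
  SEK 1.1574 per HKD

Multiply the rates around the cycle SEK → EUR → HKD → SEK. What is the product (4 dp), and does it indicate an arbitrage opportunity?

Around SEK → EUR → HKD → SEK: 1 × 0.10195 ÷ 0.11800 × 1.1574 = 0.999974
Product ≈ 1 (deviation 0.003%, within rounding noise).

1.0000 (no arbitrage)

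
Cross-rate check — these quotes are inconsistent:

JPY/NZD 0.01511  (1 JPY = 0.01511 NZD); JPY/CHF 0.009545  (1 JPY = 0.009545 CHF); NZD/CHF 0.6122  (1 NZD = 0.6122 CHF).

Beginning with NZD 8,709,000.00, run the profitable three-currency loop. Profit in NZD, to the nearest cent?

Profitable loop is NZD → JPY → CHF → NZD:
NZD 8,709,000.00 ÷ 0.01511 = JPY 576,373,263
JPY 576,373,263 × 0.009545 = CHF 5,501,482.79
CHF 5,501,482.79 ÷ 0.6122 = NZD 8,986,414.23
Profit = NZD 8,986,414.23 − NZD 8,709,000.00

Profit: NZD 277,414.23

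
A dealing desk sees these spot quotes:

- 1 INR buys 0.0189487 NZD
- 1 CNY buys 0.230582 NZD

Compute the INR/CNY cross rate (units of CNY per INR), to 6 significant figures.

1 INR × 0.0189487 = 0.0189487 NZD
0.0189487 NZD ÷ 0.230582 = 0.0821777 CNY

INR/CNY = 0.0821777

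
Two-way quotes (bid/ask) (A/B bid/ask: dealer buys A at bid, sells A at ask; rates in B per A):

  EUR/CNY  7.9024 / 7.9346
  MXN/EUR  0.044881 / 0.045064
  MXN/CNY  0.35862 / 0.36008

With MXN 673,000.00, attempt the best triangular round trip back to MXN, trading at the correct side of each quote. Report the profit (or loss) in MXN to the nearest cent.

Best loop MXN → CNY → EUR → MXN:
MXN 673,000.00 × 0.35862 (sell MXN at bid) = CNY 241,351.26
CNY 241,351.26 ÷ 7.9346 (buy EUR at ask) = EUR 30,417.57
EUR 30,417.57 ÷ 0.045064 (buy MXN at ask) = MXN 674,986.05

Net profit: MXN 1,986.05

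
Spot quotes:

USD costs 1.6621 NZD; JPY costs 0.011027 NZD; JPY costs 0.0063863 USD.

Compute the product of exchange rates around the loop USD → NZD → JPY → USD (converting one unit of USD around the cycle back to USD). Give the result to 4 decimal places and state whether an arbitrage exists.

0.9626 (arbitrage exists)

Around USD → NZD → JPY → USD: 1 × 1.6621 ÷ 0.011027 × 0.0063863 = 0.962607
Product < 1; profitable direction is USD → JPY → NZD → USD.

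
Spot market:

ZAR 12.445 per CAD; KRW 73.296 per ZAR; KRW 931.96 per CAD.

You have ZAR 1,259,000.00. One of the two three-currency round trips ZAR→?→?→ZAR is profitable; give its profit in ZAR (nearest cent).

Profitable loop is ZAR → CAD → KRW → ZAR:
ZAR 1,259,000.00 ÷ 12.445 = CAD 101,165.13
CAD 101,165.13 × 931.96 = KRW 94,281,851
KRW 94,281,851 ÷ 73.296 = ZAR 1,286,316.46
Profit = ZAR 1,286,316.46 − ZAR 1,259,000.00

Profit: ZAR 27,316.46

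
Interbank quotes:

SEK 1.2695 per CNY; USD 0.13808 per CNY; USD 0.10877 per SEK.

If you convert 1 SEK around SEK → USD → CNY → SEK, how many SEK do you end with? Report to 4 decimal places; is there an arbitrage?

Around SEK → USD → CNY → SEK: 1 × 0.10877 ÷ 0.13808 × 1.2695 = 1.000025
Product ≈ 1 (deviation 0.003%, within rounding noise).

1.0000 (no arbitrage)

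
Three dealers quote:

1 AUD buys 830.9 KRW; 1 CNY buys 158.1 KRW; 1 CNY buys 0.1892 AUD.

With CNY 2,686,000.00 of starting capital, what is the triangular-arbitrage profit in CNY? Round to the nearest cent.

Profitable loop is CNY → KRW → AUD → CNY:
CNY 2,686,000.00 × 158.1 = KRW 424,656,600
KRW 424,656,600 ÷ 830.9 = AUD 511,080.27
AUD 511,080.27 ÷ 0.1892 = CNY 2,701,269.95
Profit = CNY 2,701,269.95 − CNY 2,686,000.00

Profit: CNY 15,269.95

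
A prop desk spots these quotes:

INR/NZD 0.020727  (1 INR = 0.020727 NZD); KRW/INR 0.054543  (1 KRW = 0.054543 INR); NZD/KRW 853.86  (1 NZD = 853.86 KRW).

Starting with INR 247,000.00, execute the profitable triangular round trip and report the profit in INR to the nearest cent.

Profitable loop is INR → KRW → NZD → INR:
INR 247,000.00 ÷ 0.054543 = KRW 4,528,537
KRW 4,528,537 ÷ 853.86 = NZD 5,303.61
NZD 5,303.61 ÷ 0.020727 = INR 255,879.10
Profit = INR 255,879.10 − INR 247,000.00

Profit: INR 8,879.10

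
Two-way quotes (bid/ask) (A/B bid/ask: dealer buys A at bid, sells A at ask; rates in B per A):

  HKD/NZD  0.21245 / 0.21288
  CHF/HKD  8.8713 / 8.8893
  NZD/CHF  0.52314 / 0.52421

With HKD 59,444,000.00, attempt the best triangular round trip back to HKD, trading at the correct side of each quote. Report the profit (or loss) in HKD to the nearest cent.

Best loop HKD → CHF → NZD → HKD:
HKD 59,444,000.00 ÷ 8.8893 (buy CHF at ask) = CHF 6,687,140.72
CHF 6,687,140.72 ÷ 0.52421 (buy NZD at ask) = NZD 12,756,606.55
NZD 12,756,606.55 ÷ 0.21288 (buy HKD at ask) = HKD 59,923,931.56

Net profit: HKD 479,931.56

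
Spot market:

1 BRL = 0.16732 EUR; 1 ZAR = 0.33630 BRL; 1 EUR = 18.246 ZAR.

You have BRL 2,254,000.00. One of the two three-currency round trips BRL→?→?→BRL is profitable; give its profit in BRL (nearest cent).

Profitable loop is BRL → EUR → ZAR → BRL:
BRL 2,254,000.00 × 0.16732 = EUR 377,139.28
EUR 377,139.28 × 18.246 = ZAR 6,881,283.30
ZAR 6,881,283.30 × 0.33630 = BRL 2,314,175.57
Profit = BRL 2,314,175.57 − BRL 2,254,000.00

Profit: BRL 60,175.57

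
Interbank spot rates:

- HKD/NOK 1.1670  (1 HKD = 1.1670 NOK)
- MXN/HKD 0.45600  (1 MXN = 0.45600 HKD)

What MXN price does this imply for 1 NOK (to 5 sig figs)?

1 NOK ÷ 1.1670 = 0.856898 HKD
0.856898 HKD ÷ 0.45600 = 1.87916 MXN

NOK/MXN = 1.8792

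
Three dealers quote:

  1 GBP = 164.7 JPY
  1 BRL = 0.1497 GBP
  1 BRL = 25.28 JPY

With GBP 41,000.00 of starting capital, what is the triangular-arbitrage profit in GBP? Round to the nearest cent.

Profitable loop is GBP → BRL → JPY → GBP:
GBP 41,000.00 ÷ 0.1497 = BRL 273,881.10
BRL 273,881.10 × 25.28 = JPY 6,923,714
JPY 6,923,714 ÷ 164.7 = GBP 42,038.34
Profit = GBP 42,038.34 − GBP 41,000.00

Profit: GBP 1,038.34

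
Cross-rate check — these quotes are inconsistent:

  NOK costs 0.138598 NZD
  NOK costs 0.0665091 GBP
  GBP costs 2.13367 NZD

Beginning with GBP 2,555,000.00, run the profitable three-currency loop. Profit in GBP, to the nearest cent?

Profit: GBP 61,027.25

Profitable loop is GBP → NZD → NOK → GBP:
GBP 2,555,000.00 × 2.13367 = NZD 5,451,526.85
NZD 5,451,526.85 ÷ 0.138598 = NOK 39,333,373.14
NOK 39,333,373.14 × 0.0665091 = GBP 2,616,027.25
Profit = GBP 2,616,027.25 − GBP 2,555,000.00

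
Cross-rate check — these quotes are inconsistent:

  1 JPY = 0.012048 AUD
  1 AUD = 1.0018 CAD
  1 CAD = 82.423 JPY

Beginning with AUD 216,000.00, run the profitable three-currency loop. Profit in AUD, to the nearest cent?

Profitable loop is AUD → JPY → CAD → AUD:
AUD 216,000.00 ÷ 0.012048 = JPY 17,928,287
JPY 17,928,287 ÷ 82.423 = CAD 217,515.58
CAD 217,515.58 ÷ 1.0018 = AUD 217,124.76
Profit = AUD 217,124.76 − AUD 216,000.00

Profit: AUD 1,124.76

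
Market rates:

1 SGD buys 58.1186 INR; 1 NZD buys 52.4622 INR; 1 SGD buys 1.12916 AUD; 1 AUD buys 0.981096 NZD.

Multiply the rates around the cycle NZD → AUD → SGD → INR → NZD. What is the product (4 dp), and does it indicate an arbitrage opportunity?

Around NZD → AUD → SGD → INR → NZD: 1 ÷ 0.981096 ÷ 1.12916 × 58.1186 ÷ 52.4622 = 1.000004
Product ≈ 1 (deviation 0.000%, within rounding noise).

1.0000 (no arbitrage)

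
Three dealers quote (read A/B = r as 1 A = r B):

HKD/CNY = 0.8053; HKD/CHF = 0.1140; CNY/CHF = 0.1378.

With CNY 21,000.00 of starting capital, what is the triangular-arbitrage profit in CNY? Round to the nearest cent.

Profitable loop is CNY → HKD → CHF → CNY:
CNY 21,000.00 ÷ 0.8053 = HKD 26,077.24
HKD 26,077.24 × 0.1140 = CHF 2,972.81
CHF 2,972.81 ÷ 0.1378 = CNY 21,573.33
Profit = CNY 21,573.33 − CNY 21,000.00

Profit: CNY 573.33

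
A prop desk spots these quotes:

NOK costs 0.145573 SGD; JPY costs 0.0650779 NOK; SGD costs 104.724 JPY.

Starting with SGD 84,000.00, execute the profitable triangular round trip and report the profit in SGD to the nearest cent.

Profit: SGD 667.88

Profitable loop is SGD → NOK → JPY → SGD:
SGD 84,000.00 ÷ 0.145573 = NOK 577,030.08
NOK 577,030.08 ÷ 0.0650779 = JPY 8,866,759
JPY 8,866,759 ÷ 104.724 = SGD 84,667.88
Profit = SGD 84,667.88 − SGD 84,000.00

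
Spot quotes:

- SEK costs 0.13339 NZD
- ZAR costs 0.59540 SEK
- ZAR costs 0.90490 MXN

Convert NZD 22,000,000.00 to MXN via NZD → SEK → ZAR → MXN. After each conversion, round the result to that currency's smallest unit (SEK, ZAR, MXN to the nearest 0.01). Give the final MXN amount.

NZD 22,000,000.00 ÷ 0.13339 = SEK 164,929,904.79
SEK 164,929,904.79 ÷ 0.59540 = ZAR 277,006,894.17
ZAR 277,006,894.17 × 0.90490 = MXN 250,663,538.53

MXN 250,663,538.53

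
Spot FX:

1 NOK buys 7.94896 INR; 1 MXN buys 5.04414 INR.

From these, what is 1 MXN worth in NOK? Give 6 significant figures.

1 MXN × 5.04414 = 5.04414 INR
5.04414 INR ÷ 7.94896 = 0.634566 NOK

MXN/NOK = 0.634566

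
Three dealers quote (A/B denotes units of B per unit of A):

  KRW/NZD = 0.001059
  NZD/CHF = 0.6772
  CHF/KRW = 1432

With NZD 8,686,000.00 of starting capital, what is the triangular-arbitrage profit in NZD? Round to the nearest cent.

Profitable loop is NZD → CHF → KRW → NZD:
NZD 8,686,000.00 × 0.6772 = CHF 5,882,159.20
CHF 5,882,159.20 × 1432 = KRW 8,423,251,974
KRW 8,423,251,974 × 0.001059 = NZD 8,920,223.84
Profit = NZD 8,920,223.84 − NZD 8,686,000.00

Profit: NZD 234,223.84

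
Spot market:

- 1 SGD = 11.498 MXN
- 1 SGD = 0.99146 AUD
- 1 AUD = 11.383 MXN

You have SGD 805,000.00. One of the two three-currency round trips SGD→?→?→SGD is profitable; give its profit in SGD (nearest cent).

Profitable loop is SGD → MXN → AUD → SGD:
SGD 805,000.00 × 11.498 = MXN 9,255,890.00
MXN 9,255,890.00 ÷ 11.383 = AUD 813,132.74
AUD 813,132.74 ÷ 0.99146 = SGD 820,136.71
Profit = SGD 820,136.71 − SGD 805,000.00

Profit: SGD 15,136.71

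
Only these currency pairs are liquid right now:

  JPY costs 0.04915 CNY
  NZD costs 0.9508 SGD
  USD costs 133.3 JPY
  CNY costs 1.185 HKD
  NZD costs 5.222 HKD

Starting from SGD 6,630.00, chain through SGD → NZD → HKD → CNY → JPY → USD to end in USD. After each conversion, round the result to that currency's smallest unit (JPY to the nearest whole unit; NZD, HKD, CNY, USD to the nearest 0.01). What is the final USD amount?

USD 4,690.18

SGD 6,630.00 ÷ 0.9508 = NZD 6,973.08
NZD 6,973.08 × 5.222 = HKD 36,413.42
HKD 36,413.42 ÷ 1.185 = CNY 30,728.62
CNY 30,728.62 ÷ 0.04915 = JPY 625,201
JPY 625,201 ÷ 133.3 = USD 4,690.18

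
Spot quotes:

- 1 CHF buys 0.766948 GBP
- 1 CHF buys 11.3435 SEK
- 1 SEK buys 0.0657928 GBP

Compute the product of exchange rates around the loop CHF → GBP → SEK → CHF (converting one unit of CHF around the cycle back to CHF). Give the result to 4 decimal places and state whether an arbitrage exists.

1.0276 (arbitrage exists)

Around CHF → GBP → SEK → CHF: 1 × 0.766948 ÷ 0.0657928 ÷ 11.3435 = 1.027639
Product > 1; profitable direction is CHF → GBP → SEK → CHF.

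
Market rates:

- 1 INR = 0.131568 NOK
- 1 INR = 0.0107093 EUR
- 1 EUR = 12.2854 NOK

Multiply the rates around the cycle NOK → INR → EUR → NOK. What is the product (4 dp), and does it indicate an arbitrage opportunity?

Around NOK → INR → EUR → NOK: 1 ÷ 0.131568 × 0.0107093 × 12.2854 = 1.000000
Product ≈ 1 (deviation 0.000%, within rounding noise).

1.0000 (no arbitrage)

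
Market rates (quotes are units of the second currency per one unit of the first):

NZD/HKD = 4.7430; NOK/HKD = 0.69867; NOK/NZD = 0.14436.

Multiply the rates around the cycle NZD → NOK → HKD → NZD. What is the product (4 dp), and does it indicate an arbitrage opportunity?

Around NZD → NOK → HKD → NZD: 1 ÷ 0.14436 × 0.69867 ÷ 4.7430 = 1.020404
Product > 1; profitable direction is NZD → NOK → HKD → NZD.

1.0204 (arbitrage exists)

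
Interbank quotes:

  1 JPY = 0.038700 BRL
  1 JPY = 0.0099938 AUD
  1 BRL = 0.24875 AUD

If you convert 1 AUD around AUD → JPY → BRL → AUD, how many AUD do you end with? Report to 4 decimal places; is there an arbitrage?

0.9633 (arbitrage exists)

Around AUD → JPY → BRL → AUD: 1 ÷ 0.0099938 × 0.038700 × 0.24875 = 0.963260
Product < 1; profitable direction is AUD → BRL → JPY → AUD.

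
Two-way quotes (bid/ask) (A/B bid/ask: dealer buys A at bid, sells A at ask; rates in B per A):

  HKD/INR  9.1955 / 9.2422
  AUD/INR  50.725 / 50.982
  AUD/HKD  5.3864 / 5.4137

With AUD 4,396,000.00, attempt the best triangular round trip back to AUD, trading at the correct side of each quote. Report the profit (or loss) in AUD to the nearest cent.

Net profit: AUD 60,667.07

Best loop AUD → INR → HKD → AUD:
AUD 4,396,000.00 × 50.725 (sell AUD at bid) = INR 222,987,100.00
INR 222,987,100.00 ÷ 9.2422 (buy HKD at ask) = HKD 24,127,058.49
HKD 24,127,058.49 ÷ 5.4137 (buy AUD at ask) = AUD 4,456,667.07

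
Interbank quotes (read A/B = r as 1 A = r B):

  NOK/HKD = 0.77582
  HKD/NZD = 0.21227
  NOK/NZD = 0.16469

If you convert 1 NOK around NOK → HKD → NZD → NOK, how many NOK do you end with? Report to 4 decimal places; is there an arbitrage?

Around NOK → HKD → NZD → NOK: 1 × 0.77582 × 0.21227 ÷ 0.16469 = 0.999959
Product ≈ 1 (deviation 0.004%, within rounding noise).

1.0000 (no arbitrage)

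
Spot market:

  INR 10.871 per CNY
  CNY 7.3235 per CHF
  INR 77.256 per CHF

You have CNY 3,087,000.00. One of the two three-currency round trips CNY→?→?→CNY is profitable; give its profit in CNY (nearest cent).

Profitable loop is CNY → INR → CHF → CNY:
CNY 3,087,000.00 × 10.871 = INR 33,558,777.00
INR 33,558,777.00 ÷ 77.256 = CHF 434,384.09
CHF 434,384.09 × 7.3235 = CNY 3,181,211.86
Profit = CNY 3,181,211.86 − CNY 3,087,000.00

Profit: CNY 94,211.86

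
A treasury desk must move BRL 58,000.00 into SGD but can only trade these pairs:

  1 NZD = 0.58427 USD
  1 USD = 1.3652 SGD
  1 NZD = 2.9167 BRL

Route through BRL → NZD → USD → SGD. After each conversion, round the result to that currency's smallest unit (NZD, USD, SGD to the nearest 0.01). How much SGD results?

SGD 15,861.58

BRL 58,000.00 ÷ 2.9167 = NZD 19,885.49
NZD 19,885.49 × 0.58427 = USD 11,618.50
USD 11,618.50 × 1.3652 = SGD 15,861.58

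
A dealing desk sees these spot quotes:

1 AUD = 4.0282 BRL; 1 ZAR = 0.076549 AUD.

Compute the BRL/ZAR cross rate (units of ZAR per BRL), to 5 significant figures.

1 BRL ÷ 4.0282 = 0.24825 AUD
0.24825 AUD ÷ 0.076549 = 3.24302 ZAR

BRL/ZAR = 3.2430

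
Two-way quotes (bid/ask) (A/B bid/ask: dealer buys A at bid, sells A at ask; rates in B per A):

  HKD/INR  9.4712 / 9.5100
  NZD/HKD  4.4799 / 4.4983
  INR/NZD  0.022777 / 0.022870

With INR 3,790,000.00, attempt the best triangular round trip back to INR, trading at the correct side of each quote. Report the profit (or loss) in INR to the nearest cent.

Best loop INR → HKD → NZD → INR:
INR 3,790,000.00 ÷ 9.5100 (buy HKD at ask) = HKD 398,527.87
HKD 398,527.87 ÷ 4.4983 (buy NZD at ask) = NZD 88,595.22
NZD 88,595.22 ÷ 0.022870 (buy INR at ask) = INR 3,873,861.70

Net profit: INR 83,861.70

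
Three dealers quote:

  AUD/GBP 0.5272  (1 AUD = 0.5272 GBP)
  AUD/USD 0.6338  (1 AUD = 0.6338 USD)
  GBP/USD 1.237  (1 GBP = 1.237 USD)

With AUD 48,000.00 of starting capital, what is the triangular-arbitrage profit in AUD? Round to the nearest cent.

Profitable loop is AUD → GBP → USD → AUD:
AUD 48,000.00 × 0.5272 = GBP 25,305.60
GBP 25,305.60 × 1.237 = USD 31,303.03
USD 31,303.03 ÷ 0.6338 = AUD 49,389.44
Profit = AUD 49,389.44 − AUD 48,000.00

Profit: AUD 1,389.44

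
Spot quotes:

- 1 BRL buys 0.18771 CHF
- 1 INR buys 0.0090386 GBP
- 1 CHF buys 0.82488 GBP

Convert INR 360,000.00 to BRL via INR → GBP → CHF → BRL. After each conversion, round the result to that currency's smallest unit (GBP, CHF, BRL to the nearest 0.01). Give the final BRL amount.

INR 360,000.00 × 0.0090386 = GBP 3,253.90
GBP 3,253.90 ÷ 0.82488 = CHF 3,944.69
CHF 3,944.69 ÷ 0.18771 = BRL 21,014.81

BRL 21,014.81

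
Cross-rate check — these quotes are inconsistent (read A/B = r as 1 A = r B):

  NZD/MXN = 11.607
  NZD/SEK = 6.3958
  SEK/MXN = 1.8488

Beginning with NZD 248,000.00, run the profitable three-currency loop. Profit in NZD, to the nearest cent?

Profitable loop is NZD → SEK → MXN → NZD:
NZD 248,000.00 × 6.3958 = SEK 1,586,158.40
SEK 1,586,158.40 × 1.8488 = MXN 2,932,489.65
MXN 2,932,489.65 ÷ 11.607 = NZD 252,648.37
Profit = NZD 252,648.37 − NZD 248,000.00

Profit: NZD 4,648.37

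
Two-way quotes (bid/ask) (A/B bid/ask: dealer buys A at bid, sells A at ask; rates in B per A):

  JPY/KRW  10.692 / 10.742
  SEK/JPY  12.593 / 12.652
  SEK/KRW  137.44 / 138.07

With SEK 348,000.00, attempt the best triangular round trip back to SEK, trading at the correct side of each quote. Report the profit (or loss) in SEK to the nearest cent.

Net profit: SEK 3,923.33

Best loop SEK → KRW → JPY → SEK:
SEK 348,000.00 × 137.44 (sell SEK at bid) = KRW 47,829,120
KRW 47,829,120 ÷ 10.742 (buy JPY at ask) = JPY 4,452,534
JPY 4,452,534 ÷ 12.652 (buy SEK at ask) = SEK 351,923.33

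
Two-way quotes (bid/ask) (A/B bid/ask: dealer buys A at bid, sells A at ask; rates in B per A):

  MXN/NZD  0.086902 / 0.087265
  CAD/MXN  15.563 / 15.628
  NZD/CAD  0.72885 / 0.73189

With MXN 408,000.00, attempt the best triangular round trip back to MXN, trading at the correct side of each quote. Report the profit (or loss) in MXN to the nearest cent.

Best loop MXN → CAD → NZD → MXN:
MXN 408,000.00 ÷ 15.628 (buy CAD at ask) = CAD 26,106.99
CAD 26,106.99 ÷ 0.73189 (buy NZD at ask) = NZD 35,670.64
NZD 35,670.64 ÷ 0.087265 (buy MXN at ask) = MXN 408,762.32

Net profit: MXN 762.32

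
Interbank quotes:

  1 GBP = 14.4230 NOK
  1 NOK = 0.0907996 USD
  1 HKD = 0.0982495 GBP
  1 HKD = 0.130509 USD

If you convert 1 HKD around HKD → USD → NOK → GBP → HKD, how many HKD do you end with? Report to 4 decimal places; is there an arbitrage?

1.0143 (arbitrage exists)

Around HKD → USD → NOK → GBP → HKD: 1 × 0.130509 ÷ 0.0907996 ÷ 14.4230 ÷ 0.0982495 = 1.014310
Product > 1; profitable direction is HKD → USD → NOK → GBP → HKD.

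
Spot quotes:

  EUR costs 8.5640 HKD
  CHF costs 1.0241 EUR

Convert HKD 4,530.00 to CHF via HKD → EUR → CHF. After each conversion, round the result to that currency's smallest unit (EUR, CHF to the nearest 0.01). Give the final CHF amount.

CHF 516.51

HKD 4,530.00 ÷ 8.5640 = EUR 528.96
EUR 528.96 ÷ 1.0241 = CHF 516.51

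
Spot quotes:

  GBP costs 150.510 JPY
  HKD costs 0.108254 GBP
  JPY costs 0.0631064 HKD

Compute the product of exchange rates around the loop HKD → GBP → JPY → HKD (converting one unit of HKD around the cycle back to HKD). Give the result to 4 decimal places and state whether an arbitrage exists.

1.0282 (arbitrage exists)

Around HKD → GBP → JPY → HKD: 1 × 0.108254 × 150.510 × 0.0631064 = 1.028212
Product > 1; profitable direction is HKD → GBP → JPY → HKD.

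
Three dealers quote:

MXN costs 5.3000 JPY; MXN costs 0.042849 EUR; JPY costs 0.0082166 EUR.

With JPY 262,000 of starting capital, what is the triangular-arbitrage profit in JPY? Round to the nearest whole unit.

Profitable loop is JPY → EUR → MXN → JPY:
JPY 262,000 × 0.0082166 = EUR 2,152.75
EUR 2,152.75 ÷ 0.042849 = MXN 50,240.36
MXN 50,240.36 × 5.3000 = JPY 266,274
Profit = JPY 266,274 − JPY 262,000

Profit: JPY 4,274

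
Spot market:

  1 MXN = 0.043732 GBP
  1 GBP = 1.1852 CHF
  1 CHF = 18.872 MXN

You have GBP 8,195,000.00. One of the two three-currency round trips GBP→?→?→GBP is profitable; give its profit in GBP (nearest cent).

Profit: GBP 182,994.05

Profitable loop is GBP → MXN → CHF → GBP:
GBP 8,195,000.00 ÷ 0.043732 = MXN 187,391,383.88
MXN 187,391,383.88 ÷ 18.872 = CHF 9,929,598.55
CHF 9,929,598.55 ÷ 1.1852 = GBP 8,377,994.05
Profit = GBP 8,377,994.05 − GBP 8,195,000.00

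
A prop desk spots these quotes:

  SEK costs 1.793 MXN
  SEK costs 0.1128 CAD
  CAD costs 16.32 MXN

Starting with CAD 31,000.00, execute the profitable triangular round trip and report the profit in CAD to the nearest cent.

Profit: CAD 828.10

Profitable loop is CAD → MXN → SEK → CAD:
CAD 31,000.00 × 16.32 = MXN 505,920.00
MXN 505,920.00 ÷ 1.793 = SEK 282,163.97
SEK 282,163.97 × 0.1128 = CAD 31,828.10
Profit = CAD 31,828.10 − CAD 31,000.00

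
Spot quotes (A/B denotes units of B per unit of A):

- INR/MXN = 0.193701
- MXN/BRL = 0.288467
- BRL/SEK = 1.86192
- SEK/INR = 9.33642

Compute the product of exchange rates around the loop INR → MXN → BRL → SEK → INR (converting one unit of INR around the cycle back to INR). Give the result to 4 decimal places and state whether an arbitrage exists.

0.9713 (arbitrage exists)

Around INR → MXN → BRL → SEK → INR: 1 × 0.193701 × 0.288467 × 1.86192 × 9.33642 = 0.971336
Product < 1; profitable direction is INR → SEK → BRL → MXN → INR.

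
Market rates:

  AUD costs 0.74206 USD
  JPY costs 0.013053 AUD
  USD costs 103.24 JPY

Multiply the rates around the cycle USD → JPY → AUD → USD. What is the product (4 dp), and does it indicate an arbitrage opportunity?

1.0000 (no arbitrage)

Around USD → JPY → AUD → USD: 1 × 103.24 × 0.013053 × 0.74206 = 0.999994
Product ≈ 1 (deviation 0.001%, within rounding noise).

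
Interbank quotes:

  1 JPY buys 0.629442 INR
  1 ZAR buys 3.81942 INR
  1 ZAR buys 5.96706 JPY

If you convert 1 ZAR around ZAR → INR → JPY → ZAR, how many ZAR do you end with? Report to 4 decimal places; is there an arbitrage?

1.0169 (arbitrage exists)

Around ZAR → INR → JPY → ZAR: 1 × 3.81942 ÷ 0.629442 ÷ 5.96706 = 1.016907
Product > 1; profitable direction is ZAR → INR → JPY → ZAR.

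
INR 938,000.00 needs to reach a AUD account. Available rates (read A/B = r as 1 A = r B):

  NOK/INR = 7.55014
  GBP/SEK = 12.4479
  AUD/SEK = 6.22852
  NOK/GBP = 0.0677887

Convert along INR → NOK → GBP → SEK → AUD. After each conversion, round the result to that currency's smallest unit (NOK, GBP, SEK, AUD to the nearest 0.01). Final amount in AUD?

INR 938,000.00 ÷ 7.55014 = NOK 124,236.11
NOK 124,236.11 × 0.0677887 = GBP 8,421.80
GBP 8,421.80 × 12.4479 = SEK 104,833.72
SEK 104,833.72 ÷ 6.22852 = AUD 16,831.24

AUD 16,831.24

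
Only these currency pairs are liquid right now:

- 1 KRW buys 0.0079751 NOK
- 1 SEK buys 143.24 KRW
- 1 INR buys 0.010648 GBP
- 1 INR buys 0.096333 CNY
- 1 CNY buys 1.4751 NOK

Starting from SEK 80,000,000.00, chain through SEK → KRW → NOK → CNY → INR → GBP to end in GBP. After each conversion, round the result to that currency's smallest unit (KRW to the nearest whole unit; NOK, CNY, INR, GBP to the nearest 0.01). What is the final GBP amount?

SEK 80,000,000.00 × 143.24 = KRW 11,459,200,000
KRW 11,459,200,000 × 0.0079751 = NOK 91,388,265.92
NOK 91,388,265.92 ÷ 1.4751 = CNY 61,953,946.12
CNY 61,953,946.12 ÷ 0.096333 = INR 643,122,773.30
INR 643,122,773.30 × 0.010648 = GBP 6,847,971.29

GBP 6,847,971.29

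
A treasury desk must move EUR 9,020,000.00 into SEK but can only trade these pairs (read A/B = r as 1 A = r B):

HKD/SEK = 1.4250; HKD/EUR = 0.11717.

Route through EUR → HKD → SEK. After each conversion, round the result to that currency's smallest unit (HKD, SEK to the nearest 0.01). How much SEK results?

EUR 9,020,000.00 ÷ 0.11717 = HKD 76,982,162.67
HKD 76,982,162.67 × 1.4250 = SEK 109,699,581.80

SEK 109,699,581.80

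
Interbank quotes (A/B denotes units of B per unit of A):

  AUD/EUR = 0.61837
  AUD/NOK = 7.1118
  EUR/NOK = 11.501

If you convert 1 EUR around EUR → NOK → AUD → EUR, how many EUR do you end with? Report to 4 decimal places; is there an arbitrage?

Around EUR → NOK → AUD → EUR: 1 × 11.501 ÷ 7.1118 × 0.61837 = 1.000010
Product ≈ 1 (deviation 0.001%, within rounding noise).

1.0000 (no arbitrage)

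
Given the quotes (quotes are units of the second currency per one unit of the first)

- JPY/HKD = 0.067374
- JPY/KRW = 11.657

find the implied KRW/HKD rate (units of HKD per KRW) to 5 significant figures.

KRW/HKD = 0.0057797

1 KRW ÷ 11.657 = 0.0857854 JPY
0.0857854 JPY × 0.067374 = 0.0057797 HKD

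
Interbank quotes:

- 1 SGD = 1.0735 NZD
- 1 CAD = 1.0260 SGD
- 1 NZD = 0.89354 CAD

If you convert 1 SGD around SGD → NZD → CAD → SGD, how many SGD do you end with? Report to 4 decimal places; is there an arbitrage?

Around SGD → NZD → CAD → SGD: 1 × 1.0735 × 0.89354 × 1.0260 = 0.984155
Product < 1; profitable direction is SGD → CAD → NZD → SGD.

0.9842 (arbitrage exists)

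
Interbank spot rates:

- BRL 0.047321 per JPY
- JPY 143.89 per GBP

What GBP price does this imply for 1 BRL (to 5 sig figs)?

BRL/GBP = 0.14686

1 BRL ÷ 0.047321 = 21.1323 JPY
21.1323 JPY ÷ 143.89 = 0.146864 GBP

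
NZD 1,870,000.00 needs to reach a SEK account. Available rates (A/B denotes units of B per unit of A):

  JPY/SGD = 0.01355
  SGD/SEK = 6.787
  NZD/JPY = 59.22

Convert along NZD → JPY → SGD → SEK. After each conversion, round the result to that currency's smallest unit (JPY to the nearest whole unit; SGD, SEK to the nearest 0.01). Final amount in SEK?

NZD 1,870,000.00 × 59.22 = JPY 110,741,400
JPY 110,741,400 × 0.01355 = SGD 1,500,545.97
SGD 1,500,545.97 × 6.787 = SEK 10,184,205.50

SEK 10,184,205.50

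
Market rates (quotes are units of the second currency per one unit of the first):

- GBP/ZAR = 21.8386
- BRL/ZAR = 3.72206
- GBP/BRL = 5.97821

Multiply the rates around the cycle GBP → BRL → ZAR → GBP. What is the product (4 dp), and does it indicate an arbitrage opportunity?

Around GBP → BRL → ZAR → GBP: 1 × 5.97821 × 3.72206 ÷ 21.8386 = 1.018896
Product > 1; profitable direction is GBP → BRL → ZAR → GBP.

1.0189 (arbitrage exists)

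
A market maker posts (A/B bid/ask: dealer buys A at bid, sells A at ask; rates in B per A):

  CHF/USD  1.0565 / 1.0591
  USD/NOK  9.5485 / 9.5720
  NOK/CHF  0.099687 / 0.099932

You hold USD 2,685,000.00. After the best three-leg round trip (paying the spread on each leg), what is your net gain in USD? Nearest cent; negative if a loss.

Best loop USD → NOK → CHF → USD:
USD 2,685,000.00 × 9.5485 (sell USD at bid) = NOK 25,637,722.50
NOK 25,637,722.50 × 0.099687 (sell NOK at bid) = CHF 2,555,747.64
CHF 2,555,747.64 × 1.0565 (sell CHF at bid) = USD 2,700,147.38

Net profit: USD 15,147.38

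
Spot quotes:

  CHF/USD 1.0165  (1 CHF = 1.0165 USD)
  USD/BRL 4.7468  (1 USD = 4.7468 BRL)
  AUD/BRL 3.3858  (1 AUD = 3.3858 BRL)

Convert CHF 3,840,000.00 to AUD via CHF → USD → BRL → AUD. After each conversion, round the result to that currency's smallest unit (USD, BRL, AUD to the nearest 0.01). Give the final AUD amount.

CHF 3,840,000.00 × 1.0165 = USD 3,903,360.00
USD 3,903,360.00 × 4.7468 = BRL 18,528,469.25
BRL 18,528,469.25 ÷ 3.3858 = AUD 5,472,405.12

AUD 5,472,405.12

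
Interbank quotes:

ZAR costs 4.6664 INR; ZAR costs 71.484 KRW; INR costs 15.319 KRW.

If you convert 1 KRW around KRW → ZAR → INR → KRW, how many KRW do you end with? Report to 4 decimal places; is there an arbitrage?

1.0000 (no arbitrage)

Around KRW → ZAR → INR → KRW: 1 ÷ 71.484 × 4.6664 × 15.319 = 1.000008
Product ≈ 1 (deviation 0.001%, within rounding noise).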